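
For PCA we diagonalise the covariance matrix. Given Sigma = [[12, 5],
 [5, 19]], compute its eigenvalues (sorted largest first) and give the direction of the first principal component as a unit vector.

Step 1 — characteristic polynomial of 2×2 Sigma:
  det(Sigma - λI) = λ² - trace · λ + det = 0.
  trace = 12 + 19 = 31, det = 12·19 - (5)² = 203.
Step 2 — discriminant:
  Δ = trace² - 4·det = 961 - 812 = 149.
Step 3 — eigenvalues:
  λ = (trace ± √Δ)/2 = (31 ± 12.2066)/2,
  λ_1 = 21.6033,  λ_2 = 9.3967.

Step 4 — unit eigenvector for λ_1: solve (Sigma - λ_1 I)v = 0. First row:
  (12 - 21.6033)·v_x + (5)·v_y = 0, i.e. (-9.6033)·v_x + (5)·v_y = 0,
  so v ∝ (b, λ_1 - a) = (5, 9.6033) = u.
  ||u|| = √((5)² + (9.6033)²) = √(117.2229) ≈ 10.827,
  v_1 = u/||u|| ≈ (0.4618, 0.887) (||v_1|| = 1).

λ_1 = 21.6033,  λ_2 = 9.3967;  v_1 ≈ (0.4618, 0.887)


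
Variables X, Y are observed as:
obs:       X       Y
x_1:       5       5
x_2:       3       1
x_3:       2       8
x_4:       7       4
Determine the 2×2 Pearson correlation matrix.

Step 1 — column means:
  mean(X) = (5 + 3 + 2 + 7) / 4 = 17/4 = 4.25
  mean(Y) = (5 + 1 + 8 + 4) / 4 = 18/4 = 4.5

Step 2 — sample variances and covariances s[i,j] = (1/(n-1)) · Σ_k (x_{k,i} - mean_i) · (x_{k,j} - mean_j), with n-1 = 3:
  s[X,X] = ((0.75)·(0.75) + (-1.25)·(-1.25) + (-2.25)·(-2.25) + (2.75)·(2.75)) / 3 = 14.75/3 = 4.9167
  s[X,Y] = ((0.75)·(0.5) + (-1.25)·(-3.5) + (-2.25)·(3.5) + (2.75)·(-0.5)) / 3 = -4.5/3 = -1.5
  s[Y,Y] = ((0.5)·(0.5) + (-3.5)·(-3.5) + (3.5)·(3.5) + (-0.5)·(-0.5)) / 3 = 25/3 = 8.3333
  Sample standard deviations s_i = √(s[i,i]):
  s(X) = √(4.9167) = 2.2174
  s(Y) = √(8.3333) = 2.8868

Step 3 — r_{ij} = s_{ij} / (s_i · s_j):
  r[X,X] = 1 (diagonal).
  r[X,Y] = -1.5 / (2.2174 · 2.8868) = -1.5 / 6.401 = -0.2343
  r[Y,Y] = 1 (diagonal).

R is symmetric with unit diagonal. Assembling:

R = [[1, -0.2343],
 [-0.2343, 1]]


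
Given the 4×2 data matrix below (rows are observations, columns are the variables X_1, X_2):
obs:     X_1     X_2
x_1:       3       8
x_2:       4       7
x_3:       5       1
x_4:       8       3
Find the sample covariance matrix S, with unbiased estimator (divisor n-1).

Step 1 — column means:
  mean(X_1) = (3 + 4 + 5 + 8) / 4 = 20/4 = 5
  mean(X_2) = (8 + 7 + 1 + 3) / 4 = 19/4 = 4.75

Step 2 — sample covariance S[i,j] = (1/(n-1)) · Σ_k (x_{k,i} - mean_i) · (x_{k,j} - mean_j), with n-1 = 3.
  S[X_1,X_1] = ((-2)·(-2) + (-1)·(-1) + (0)·(0) + (3)·(3)) / 3 = 14/3 = 4.6667
  S[X_1,X_2] = ((-2)·(3.25) + (-1)·(2.25) + (0)·(-3.75) + (3)·(-1.75)) / 3 = -14/3 = -4.6667
  S[X_2,X_2] = ((3.25)·(3.25) + (2.25)·(2.25) + (-3.75)·(-3.75) + (-1.75)·(-1.75)) / 3 = 32.75/3 = 10.9167

S is symmetric (S[j,i] = S[i,j]). Assembling:

S = [[4.6667, -4.6667],
 [-4.6667, 10.9167]]


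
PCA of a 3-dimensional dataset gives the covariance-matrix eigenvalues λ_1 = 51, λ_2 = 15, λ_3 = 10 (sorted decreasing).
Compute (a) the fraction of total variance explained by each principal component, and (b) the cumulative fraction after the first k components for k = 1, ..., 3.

Step 1 — total variance = trace(Sigma) = Σ λ_i = 51 + 15 + 10 = 76.

Step 2 — fraction explained by component i = λ_i / Σ λ:
  PC1: 51/76 = 0.6711
  PC2: 15/76 = 0.1974
  PC3: 10/76 = 0.1316

Step 3 — cumulative fraction after k components = (λ_1 + ... + λ_k) / Σ λ:
  k = 1: 51/76 = 0.6711
  k = 2: (51 + 15)/76 = 66/76 = 0.8684
  k = 3: (51 + 15 + 10)/76 = 76/76 = 1

Summary (fraction, with percent):

explained: PC1 0.6711 (67.11%), PC2 0.1974 (19.74%), PC3 0.1316 (13.16%);  cumulative: 0.6711, 0.8684, 1


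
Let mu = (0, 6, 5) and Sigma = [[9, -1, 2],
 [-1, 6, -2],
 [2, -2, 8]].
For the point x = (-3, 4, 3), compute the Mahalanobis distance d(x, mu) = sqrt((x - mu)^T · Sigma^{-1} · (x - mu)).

Step 1 — centre the observation: (x - mu) = (-3, -2, -2).

Step 2 — invert Sigma (cofactor / det for 3×3, or solve directly):
  Sigma^{-1} = [[0.1183, 0.0108, -0.0269],
 [0.0108, 0.1828, 0.043],
 [-0.0269, 0.043, 0.1425]].

Step 3 — form the quadratic (x - mu)^T · Sigma^{-1} · (x - mu):
  Sigma^{-1} · (x - mu) = (-0.3226, -0.4839, -0.2903).
  (x - mu)^T · [Sigma^{-1} · (x - mu)] = (-3)·(-0.3226) + (-2)·(-0.4839) + (-2)·(-0.2903) = 2.5161.

Step 4 — take square root: d = √(2.5161) ≈ 1.5862.

d(x, mu) = √(2.5161) ≈ 1.5862


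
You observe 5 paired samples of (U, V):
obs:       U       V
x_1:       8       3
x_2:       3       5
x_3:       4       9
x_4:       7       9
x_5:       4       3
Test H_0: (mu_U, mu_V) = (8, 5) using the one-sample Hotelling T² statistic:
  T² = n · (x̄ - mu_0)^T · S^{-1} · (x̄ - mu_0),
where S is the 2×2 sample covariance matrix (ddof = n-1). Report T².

Step 1 — sample mean vector:
  mean(U) = (8 + 3 + 4 + 7 + 4) / 5 = 26/5 = 5.2
  mean(V) = (3 + 5 + 9 + 9 + 3) / 5 = 29/5 = 5.8
  x̄ = (5.2, 5.8),  deviation x̄ - mu_0 = (5.2, 5.8) - (8, 5) = (-2.8, 0.8).

Step 2 — sample covariance matrix, S[i,j] = (1/(n-1)) · Σ_k (x_{k,i} - mean_i) · (x_{k,j} - mean_j), divisor n-1 = 4:
  S[U,U] = ((2.8)·(2.8) + (-2.2)·(-2.2) + (-1.2)·(-1.2) + (1.8)·(1.8) + (-1.2)·(-1.2)) / 4 = 18.8/4 = 4.7
  S[U,V] = ((2.8)·(-2.8) + (-2.2)·(-0.8) + (-1.2)·(3.2) + (1.8)·(3.2) + (-1.2)·(-2.8)) / 4 = -0.8/4 = -0.2
  S[V,V] = ((-2.8)·(-2.8) + (-0.8)·(-0.8) + (3.2)·(3.2) + (3.2)·(3.2) + (-2.8)·(-2.8)) / 4 = 36.8/4 = 9.2
  S = [[4.7, -0.2],
 [-0.2, 9.2]].

Step 3 — invert S. det(S) = 4.7·9.2 - (-0.2)² = 43.2.
  S^{-1} = (1/det) · [[d, -b], [-b, a]] = [[0.213, 0.0046],
 [0.0046, 0.1088]].

Step 4 — quadratic form (x̄ - mu_0)^T · S^{-1} · (x̄ - mu_0):
  S^{-1} · (x̄ - mu_0) = (-0.5926, 0.0741),
  (x̄ - mu_0)^T · [...] = (-2.8)·(-0.5926) + (0.8)·(0.0741) = 1.7185.

Step 5 — scale by n: T² = 5 · 1.7185 = 8.5926.

T² ≈ 8.5926


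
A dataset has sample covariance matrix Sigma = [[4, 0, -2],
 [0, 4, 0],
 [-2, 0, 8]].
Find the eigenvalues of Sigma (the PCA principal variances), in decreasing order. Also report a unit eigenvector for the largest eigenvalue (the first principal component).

Step 1 — characteristic polynomial p(λ) = det(λI - Sigma) = λ³ - tr·λ² + c_1·λ - det, where tr = trace, c_1 = sum of the principal 2×2 minors, det = det(Sigma):
  tr = 4 + 4 + 8 = 16,
  c_1 = (4·4 - (0)²) + (4·8 - (-2)²) + (4·8 - (0)²) = 16 + 28 + 32 = 76,
  det = 4·(4·8 - (0)²) - (0)·((0)·8 - (0)·(-2)) + (-2)·((0)·(0) - 4·(-2)) = 4·(32) - (0)·(0) + (-2)·(8) = 112.
  So p(λ) = λ³ - 16λ² + 76λ - 112.
Step 2 — look for an integer root (rational root theorem: any rational root is an integer divisor of 112). Testing λ = 4:
  p(4) = 64 - 256 + 304 - 112 = 0  ✓
  Dividing out (λ - 4): p(λ) = (λ - 4)(λ² - 12λ + 28).
Step 3 — remaining eigenvalues from the quadratic λ² - 12λ + 28 = 0:
  Δ = 12² - 4·28 = 144 - 112 = 32,  λ = (12 ± √32)/2 = (12 ± 5.6569)/2 ≈ 8.8284 or 3.1716.
  Sorted: λ_1 = 8.8284,  λ_2 = 4,  λ_3 = 3.1716  (check: sum = 16 = tr ✓).

Step 4 — unit eigenvector for λ_1 ≈ 8.8284: v spans the null space of (Sigma - λ_1 I), whose rows are
  r_1 = (-4.8284, 0, -2),  r_2 = (0, -4.8284, 0),  r_3 = (-2, 0, -0.8284).
  v is orthogonal to every row, so take v ∝ r_1 × r_2 = ((0)·(0) - (-2)·(-4.8284), (-2)·(0) - (-4.8284)·(0), (-4.8284)·(-4.8284) - (0)·(0)) ≈ (-9.6569, 0, 23.3137).
  Rescale (multiply by -1 so the first nonzero entry is positive): u = (9.6569, 0, -23.3137).
  ||u|| = √((9.6569)² + (0)² + (-23.3137)²) = √(636.7838) ≈ 25.2346,  v_1 = u/||u|| ≈ (0.3827, 0, -0.9239) (||v_1|| = 1).

λ_1 = 8.8284,  λ_2 = 4,  λ_3 = 3.1716;  v_1 ≈ (0.3827, 0, -0.9239)


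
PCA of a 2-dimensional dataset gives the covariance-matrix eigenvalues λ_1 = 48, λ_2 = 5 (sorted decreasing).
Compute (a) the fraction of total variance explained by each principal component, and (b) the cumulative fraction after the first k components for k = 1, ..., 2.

Step 1 — total variance = trace(Sigma) = Σ λ_i = 48 + 5 = 53.

Step 2 — fraction explained by component i = λ_i / Σ λ:
  PC1: 48/53 = 0.9057
  PC2: 5/53 = 0.0943

Step 3 — cumulative fraction after k components = (λ_1 + ... + λ_k) / Σ λ:
  k = 1: 48/53 = 0.9057
  k = 2: (48 + 5)/53 = 53/53 = 1

Summary (fraction, with percent):

explained: PC1 0.9057 (90.57%), PC2 0.0943 (9.43%);  cumulative: 0.9057, 1


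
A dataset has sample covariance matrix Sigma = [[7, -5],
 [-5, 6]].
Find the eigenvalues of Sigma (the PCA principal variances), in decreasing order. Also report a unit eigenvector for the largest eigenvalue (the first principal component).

Step 1 — characteristic polynomial of 2×2 Sigma:
  det(Sigma - λI) = λ² - trace · λ + det = 0.
  trace = 7 + 6 = 13, det = 7·6 - (-5)² = 17.
Step 2 — discriminant:
  Δ = trace² - 4·det = 169 - 68 = 101.
Step 3 — eigenvalues:
  λ = (trace ± √Δ)/2 = (13 ± 10.0499)/2,
  λ_1 = 11.5249,  λ_2 = 1.4751.

Step 4 — unit eigenvector for λ_1: solve (Sigma - λ_1 I)v = 0. First row:
  (7 - 11.5249)·v_x + (-5)·v_y = 0, i.e. (-4.5249)·v_x + (-5)·v_y = 0,
  so v ∝ (b, λ_1 - a) = (-5, 4.5249); multiply by -1 so the first entry is positive: u = (5, -4.5249).
  ||u|| = √((5)² + (-4.5249)²) = √(45.4751) ≈ 6.7435,
  v_1 = u/||u|| ≈ (0.7415, -0.671) (||v_1|| = 1).

λ_1 = 11.5249,  λ_2 = 1.4751;  v_1 ≈ (0.7415, -0.671)


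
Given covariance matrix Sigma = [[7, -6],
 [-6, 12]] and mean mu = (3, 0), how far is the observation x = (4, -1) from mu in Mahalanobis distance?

Step 1 — centre the observation: (x - mu) = (1, -1).

Step 2 — invert Sigma. det(Sigma) = 7·12 - (-6)² = 48.
  Sigma^{-1} = (1/det) · [[d, -b], [-b, a]] = [[0.25, 0.125],
 [0.125, 0.1458]].

Step 3 — form the quadratic (x - mu)^T · Sigma^{-1} · (x - mu):
  Sigma^{-1} · (x - mu) = (0.125, -0.0208).
  (x - mu)^T · [Sigma^{-1} · (x - mu)] = (1)·(0.125) + (-1)·(-0.0208) = 0.1458.

Step 4 — take square root: d = √(0.1458) ≈ 0.3819.

d(x, mu) = √(0.1458) ≈ 0.3819


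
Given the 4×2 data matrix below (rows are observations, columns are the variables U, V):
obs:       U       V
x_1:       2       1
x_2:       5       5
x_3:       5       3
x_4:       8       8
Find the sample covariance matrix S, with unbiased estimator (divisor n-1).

Step 1 — column means:
  mean(U) = (2 + 5 + 5 + 8) / 4 = 20/4 = 5
  mean(V) = (1 + 5 + 3 + 8) / 4 = 17/4 = 4.25

Step 2 — sample covariance S[i,j] = (1/(n-1)) · Σ_k (x_{k,i} - mean_i) · (x_{k,j} - mean_j), with n-1 = 3.
  S[U,U] = ((-3)·(-3) + (0)·(0) + (0)·(0) + (3)·(3)) / 3 = 18/3 = 6
  S[U,V] = ((-3)·(-3.25) + (0)·(0.75) + (0)·(-1.25) + (3)·(3.75)) / 3 = 21/3 = 7
  S[V,V] = ((-3.25)·(-3.25) + (0.75)·(0.75) + (-1.25)·(-1.25) + (3.75)·(3.75)) / 3 = 26.75/3 = 8.9167

S is symmetric (S[j,i] = S[i,j]). Assembling:

S = [[6, 7],
 [7, 8.9167]]


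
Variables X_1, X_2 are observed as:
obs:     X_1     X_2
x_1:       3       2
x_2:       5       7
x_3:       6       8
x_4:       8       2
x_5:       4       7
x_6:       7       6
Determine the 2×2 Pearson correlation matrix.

Step 1 — column means:
  mean(X_1) = (3 + 5 + 6 + 8 + 4 + 7) / 6 = 33/6 = 5.5
  mean(X_2) = (2 + 7 + 8 + 2 + 7 + 6) / 6 = 32/6 = 5.3333

Step 2 — sample variances and covariances s[i,j] = (1/(n-1)) · Σ_k (x_{k,i} - mean_i) · (x_{k,j} - mean_j), with n-1 = 5:
  s[X_1,X_1] = ((-2.5)·(-2.5) + (-0.5)·(-0.5) + (0.5)·(0.5) + (2.5)·(2.5) + (-1.5)·(-1.5) + (1.5)·(1.5)) / 5 = 17.5/5 = 3.5
  s[X_1,X_2] = ((-2.5)·(-3.3333) + (-0.5)·(1.6667) + (0.5)·(2.6667) + (2.5)·(-3.3333) + (-1.5)·(1.6667) + (1.5)·(0.6667)) / 5 = -1/5 = -0.2
  s[X_2,X_2] = ((-3.3333)·(-3.3333) + (1.6667)·(1.6667) + (2.6667)·(2.6667) + (-3.3333)·(-3.3333) + (1.6667)·(1.6667) + (0.6667)·(0.6667)) / 5 = 35.3333/5 = 7.0667
  Sample standard deviations s_i = √(s[i,i]):
  s(X_1) = √(3.5) = 1.8708
  s(X_2) = √(7.0667) = 2.6583

Step 3 — r_{ij} = s_{ij} / (s_i · s_j):
  r[X_1,X_1] = 1 (diagonal).
  r[X_1,X_2] = -0.2 / (1.8708 · 2.6583) = -0.2 / 4.9733 = -0.0402
  r[X_2,X_2] = 1 (diagonal).

R is symmetric with unit diagonal. Assembling:

R = [[1, -0.0402],
 [-0.0402, 1]]


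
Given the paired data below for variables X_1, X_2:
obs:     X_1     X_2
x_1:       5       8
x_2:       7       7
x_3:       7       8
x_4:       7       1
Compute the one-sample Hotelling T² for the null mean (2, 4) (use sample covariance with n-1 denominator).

Step 1 — sample mean vector:
  mean(X_1) = (5 + 7 + 7 + 7) / 4 = 26/4 = 6.5
  mean(X_2) = (8 + 7 + 8 + 1) / 4 = 24/4 = 6
  x̄ = (6.5, 6),  deviation x̄ - mu_0 = (6.5, 6) - (2, 4) = (4.5, 2).

Step 2 — sample covariance matrix, S[i,j] = (1/(n-1)) · Σ_k (x_{k,i} - mean_i) · (x_{k,j} - mean_j), divisor n-1 = 3:
  S[X_1,X_1] = ((-1.5)·(-1.5) + (0.5)·(0.5) + (0.5)·(0.5) + (0.5)·(0.5)) / 3 = 3/3 = 1
  S[X_1,X_2] = ((-1.5)·(2) + (0.5)·(1) + (0.5)·(2) + (0.5)·(-5)) / 3 = -4/3 = -1.3333
  S[X_2,X_2] = ((2)·(2) + (1)·(1) + (2)·(2) + (-5)·(-5)) / 3 = 34/3 = 11.3333
  S = [[1, -1.3333],
 [-1.3333, 11.3333]].

Step 3 — invert S. det(S) = 1·11.3333 - (-1.3333)² = 9.5556.
  S^{-1} = (1/det) · [[d, -b], [-b, a]] = [[1.186, 0.1395],
 [0.1395, 0.1047]].

Step 4 — quadratic form (x̄ - mu_0)^T · S^{-1} · (x̄ - mu_0):
  S^{-1} · (x̄ - mu_0) = (5.6163, 0.8372),
  (x̄ - mu_0)^T · [...] = (4.5)·(5.6163) + (2)·(0.8372) = 26.9477.

Step 5 — scale by n: T² = 4 · 26.9477 = 107.7907.

T² ≈ 107.7907


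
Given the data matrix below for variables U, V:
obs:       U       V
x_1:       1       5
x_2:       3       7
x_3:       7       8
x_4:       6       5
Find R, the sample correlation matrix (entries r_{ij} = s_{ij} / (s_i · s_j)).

Step 1 — column means:
  mean(U) = (1 + 3 + 7 + 6) / 4 = 17/4 = 4.25
  mean(V) = (5 + 7 + 8 + 5) / 4 = 25/4 = 6.25

Step 2 — sample variances and covariances s[i,j] = (1/(n-1)) · Σ_k (x_{k,i} - mean_i) · (x_{k,j} - mean_j), with n-1 = 3:
  s[U,U] = ((-3.25)·(-3.25) + (-1.25)·(-1.25) + (2.75)·(2.75) + (1.75)·(1.75)) / 3 = 22.75/3 = 7.5833
  s[U,V] = ((-3.25)·(-1.25) + (-1.25)·(0.75) + (2.75)·(1.75) + (1.75)·(-1.25)) / 3 = 5.75/3 = 1.9167
  s[V,V] = ((-1.25)·(-1.25) + (0.75)·(0.75) + (1.75)·(1.75) + (-1.25)·(-1.25)) / 3 = 6.75/3 = 2.25
  Sample standard deviations s_i = √(s[i,i]):
  s(U) = √(7.5833) = 2.7538
  s(V) = √(2.25) = 1.5

Step 3 — r_{ij} = s_{ij} / (s_i · s_j):
  r[U,U] = 1 (diagonal).
  r[U,V] = 1.9167 / (2.7538 · 1.5) = 1.9167 / 4.1307 = 0.464
  r[V,V] = 1 (diagonal).

R is symmetric with unit diagonal. Assembling:

R = [[1, 0.464],
 [0.464, 1]]


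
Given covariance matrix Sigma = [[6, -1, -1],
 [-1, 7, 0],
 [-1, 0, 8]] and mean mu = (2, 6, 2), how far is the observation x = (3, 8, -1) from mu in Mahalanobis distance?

Step 1 — centre the observation: (x - mu) = (1, 2, -3).

Step 2 — invert Sigma (cofactor / det for 3×3, or solve directly):
  Sigma^{-1} = [[0.1745, 0.0249, 0.0218],
 [0.0249, 0.1464, 0.0031],
 [0.0218, 0.0031, 0.1277]].

Step 3 — form the quadratic (x - mu)^T · Sigma^{-1} · (x - mu):
  Sigma^{-1} · (x - mu) = (0.1589, 0.3084, -0.3551).
  (x - mu)^T · [Sigma^{-1} · (x - mu)] = (1)·(0.1589) + (2)·(0.3084) + (-3)·(-0.3551) = 1.8411.

Step 4 — take square root: d = √(1.8411) ≈ 1.3569.

d(x, mu) = √(1.8411) ≈ 1.3569


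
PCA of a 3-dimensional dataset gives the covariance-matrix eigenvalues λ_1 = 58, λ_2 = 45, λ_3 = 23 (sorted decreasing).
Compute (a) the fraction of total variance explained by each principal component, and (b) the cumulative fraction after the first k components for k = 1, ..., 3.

Step 1 — total variance = trace(Sigma) = Σ λ_i = 58 + 45 + 23 = 126.

Step 2 — fraction explained by component i = λ_i / Σ λ:
  PC1: 58/126 = 0.4603
  PC2: 45/126 = 0.3571
  PC3: 23/126 = 0.1825

Step 3 — cumulative fraction after k components = (λ_1 + ... + λ_k) / Σ λ:
  k = 1: 58/126 = 0.4603
  k = 2: (58 + 45)/126 = 103/126 = 0.8175
  k = 3: (58 + 45 + 23)/126 = 126/126 = 1

Summary (fraction, with percent):

explained: PC1 0.4603 (46.03%), PC2 0.3571 (35.71%), PC3 0.1825 (18.25%);  cumulative: 0.4603, 0.8175, 1


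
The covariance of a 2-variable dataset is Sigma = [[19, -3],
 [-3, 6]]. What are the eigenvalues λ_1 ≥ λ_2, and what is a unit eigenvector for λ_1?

Step 1 — characteristic polynomial of 2×2 Sigma:
  det(Sigma - λI) = λ² - trace · λ + det = 0.
  trace = 19 + 6 = 25, det = 19·6 - (-3)² = 105.
Step 2 — discriminant:
  Δ = trace² - 4·det = 625 - 420 = 205.
Step 3 — eigenvalues:
  λ = (trace ± √Δ)/2 = (25 ± 14.3178)/2,
  λ_1 = 19.6589,  λ_2 = 5.3411.

Step 4 — unit eigenvector for λ_1: solve (Sigma - λ_1 I)v = 0. First row:
  (19 - 19.6589)·v_x + (-3)·v_y = 0, i.e. (-0.6589)·v_x + (-3)·v_y = 0,
  so v ∝ (b, λ_1 - a) = (-3, 0.6589); multiply by -1 so the first entry is positive: u = (3, -0.6589).
  ||u|| = √((3)² + (-0.6589)²) = √(9.4342) ≈ 3.0715,
  v_1 = u/||u|| ≈ (0.9767, -0.2145) (||v_1|| = 1).

λ_1 = 19.6589,  λ_2 = 5.3411;  v_1 ≈ (0.9767, -0.2145)


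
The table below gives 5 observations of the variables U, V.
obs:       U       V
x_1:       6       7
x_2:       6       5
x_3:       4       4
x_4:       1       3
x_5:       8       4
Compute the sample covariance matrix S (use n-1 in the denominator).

Step 1 — column means:
  mean(U) = (6 + 6 + 4 + 1 + 8) / 5 = 25/5 = 5
  mean(V) = (7 + 5 + 4 + 3 + 4) / 5 = 23/5 = 4.6

Step 2 — sample covariance S[i,j] = (1/(n-1)) · Σ_k (x_{k,i} - mean_i) · (x_{k,j} - mean_j), with n-1 = 4.
  S[U,U] = ((1)·(1) + (1)·(1) + (-1)·(-1) + (-4)·(-4) + (3)·(3)) / 4 = 28/4 = 7
  S[U,V] = ((1)·(2.4) + (1)·(0.4) + (-1)·(-0.6) + (-4)·(-1.6) + (3)·(-0.6)) / 4 = 8/4 = 2
  S[V,V] = ((2.4)·(2.4) + (0.4)·(0.4) + (-0.6)·(-0.6) + (-1.6)·(-1.6) + (-0.6)·(-0.6)) / 4 = 9.2/4 = 2.3

S is symmetric (S[j,i] = S[i,j]). Assembling:

S = [[7, 2],
 [2, 2.3]]


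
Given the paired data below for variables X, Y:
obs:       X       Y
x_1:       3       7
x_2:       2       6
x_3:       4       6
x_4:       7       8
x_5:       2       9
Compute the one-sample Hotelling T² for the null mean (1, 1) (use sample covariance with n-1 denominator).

Step 1 — sample mean vector:
  mean(X) = (3 + 2 + 4 + 7 + 2) / 5 = 18/5 = 3.6
  mean(Y) = (7 + 6 + 6 + 8 + 9) / 5 = 36/5 = 7.2
  x̄ = (3.6, 7.2),  deviation x̄ - mu_0 = (3.6, 7.2) - (1, 1) = (2.6, 6.2).

Step 2 — sample covariance matrix, S[i,j] = (1/(n-1)) · Σ_k (x_{k,i} - mean_i) · (x_{k,j} - mean_j), divisor n-1 = 4:
  S[X,X] = ((-0.6)·(-0.6) + (-1.6)·(-1.6) + (0.4)·(0.4) + (3.4)·(3.4) + (-1.6)·(-1.6)) / 4 = 17.2/4 = 4.3
  S[X,Y] = ((-0.6)·(-0.2) + (-1.6)·(-1.2) + (0.4)·(-1.2) + (3.4)·(0.8) + (-1.6)·(1.8)) / 4 = 1.4/4 = 0.35
  S[Y,Y] = ((-0.2)·(-0.2) + (-1.2)·(-1.2) + (-1.2)·(-1.2) + (0.8)·(0.8) + (1.8)·(1.8)) / 4 = 6.8/4 = 1.7
  S = [[4.3, 0.35],
 [0.35, 1.7]].

Step 3 — invert S. det(S) = 4.3·1.7 - (0.35)² = 7.1875.
  S^{-1} = (1/det) · [[d, -b], [-b, a]] = [[0.2365, -0.0487],
 [-0.0487, 0.5983]].

Step 4 — quadratic form (x̄ - mu_0)^T · S^{-1} · (x̄ - mu_0):
  S^{-1} · (x̄ - mu_0) = (0.313, 3.5826),
  (x̄ - mu_0)^T · [...] = (2.6)·(0.313) + (6.2)·(3.5826) = 23.0261.

Step 5 — scale by n: T² = 5 · 23.0261 = 115.1304.

T² ≈ 115.1304


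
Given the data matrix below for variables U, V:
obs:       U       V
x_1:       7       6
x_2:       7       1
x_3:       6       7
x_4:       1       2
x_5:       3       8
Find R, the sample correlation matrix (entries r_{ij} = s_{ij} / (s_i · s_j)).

Step 1 — column means:
  mean(U) = (7 + 7 + 6 + 1 + 3) / 5 = 24/5 = 4.8
  mean(V) = (6 + 1 + 7 + 2 + 8) / 5 = 24/5 = 4.8

Step 2 — sample variances and covariances s[i,j] = (1/(n-1)) · Σ_k (x_{k,i} - mean_i) · (x_{k,j} - mean_j), with n-1 = 4:
  s[U,U] = ((2.2)·(2.2) + (2.2)·(2.2) + (1.2)·(1.2) + (-3.8)·(-3.8) + (-1.8)·(-1.8)) / 4 = 28.8/4 = 7.2
  s[U,V] = ((2.2)·(1.2) + (2.2)·(-3.8) + (1.2)·(2.2) + (-3.8)·(-2.8) + (-1.8)·(3.2)) / 4 = 1.8/4 = 0.45
  s[V,V] = ((1.2)·(1.2) + (-3.8)·(-3.8) + (2.2)·(2.2) + (-2.8)·(-2.8) + (3.2)·(3.2)) / 4 = 38.8/4 = 9.7
  Sample standard deviations s_i = √(s[i,i]):
  s(U) = √(7.2) = 2.6833
  s(V) = √(9.7) = 3.1145

Step 3 — r_{ij} = s_{ij} / (s_i · s_j):
  r[U,U] = 1 (diagonal).
  r[U,V] = 0.45 / (2.6833 · 3.1145) = 0.45 / 8.357 = 0.0538
  r[V,V] = 1 (diagonal).

R is symmetric with unit diagonal. Assembling:

R = [[1, 0.0538],
 [0.0538, 1]]


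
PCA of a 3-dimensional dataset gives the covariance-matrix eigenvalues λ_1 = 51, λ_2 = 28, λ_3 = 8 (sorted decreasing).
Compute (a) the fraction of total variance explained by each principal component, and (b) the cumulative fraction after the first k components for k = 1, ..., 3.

Step 1 — total variance = trace(Sigma) = Σ λ_i = 51 + 28 + 8 = 87.

Step 2 — fraction explained by component i = λ_i / Σ λ:
  PC1: 51/87 = 0.5862
  PC2: 28/87 = 0.3218
  PC3: 8/87 = 0.092

Step 3 — cumulative fraction after k components = (λ_1 + ... + λ_k) / Σ λ:
  k = 1: 51/87 = 0.5862
  k = 2: (51 + 28)/87 = 79/87 = 0.908
  k = 3: (51 + 28 + 8)/87 = 87/87 = 1

Summary (fraction, with percent):

explained: PC1 0.5862 (58.62%), PC2 0.3218 (32.18%), PC3 0.092 (9.2%);  cumulative: 0.5862, 0.908, 1


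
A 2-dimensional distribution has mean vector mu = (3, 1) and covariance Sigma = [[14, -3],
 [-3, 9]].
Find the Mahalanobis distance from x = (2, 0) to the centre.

Step 1 — centre the observation: (x - mu) = (-1, -1).

Step 2 — invert Sigma. det(Sigma) = 14·9 - (-3)² = 117.
  Sigma^{-1} = (1/det) · [[d, -b], [-b, a]] = [[0.0769, 0.0256],
 [0.0256, 0.1197]].

Step 3 — form the quadratic (x - mu)^T · Sigma^{-1} · (x - mu):
  Sigma^{-1} · (x - mu) = (-0.1026, -0.1453).
  (x - mu)^T · [Sigma^{-1} · (x - mu)] = (-1)·(-0.1026) + (-1)·(-0.1453) = 0.2479.

Step 4 — take square root: d = √(0.2479) ≈ 0.4979.

d(x, mu) = √(0.2479) ≈ 0.4979


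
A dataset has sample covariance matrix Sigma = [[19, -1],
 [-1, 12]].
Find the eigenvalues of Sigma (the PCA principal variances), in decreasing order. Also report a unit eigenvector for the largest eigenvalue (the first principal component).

Step 1 — characteristic polynomial of 2×2 Sigma:
  det(Sigma - λI) = λ² - trace · λ + det = 0.
  trace = 19 + 12 = 31, det = 19·12 - (-1)² = 227.
Step 2 — discriminant:
  Δ = trace² - 4·det = 961 - 908 = 53.
Step 3 — eigenvalues:
  λ = (trace ± √Δ)/2 = (31 ± 7.2801)/2,
  λ_1 = 19.1401,  λ_2 = 11.8599.

Step 4 — unit eigenvector for λ_1: solve (Sigma - λ_1 I)v = 0. First row:
  (19 - 19.1401)·v_x + (-1)·v_y = 0, i.e. (-0.1401)·v_x + (-1)·v_y = 0,
  so v ∝ (b, λ_1 - a) = (-1, 0.1401); multiply by -1 so the first entry is positive: u = (1, -0.1401).
  ||u|| = √((1)² + (-0.1401)²) = √(1.0196) ≈ 1.0098,
  v_1 = u/||u|| ≈ (0.9903, -0.1387) (||v_1|| = 1).

λ_1 = 19.1401,  λ_2 = 11.8599;  v_1 ≈ (0.9903, -0.1387)


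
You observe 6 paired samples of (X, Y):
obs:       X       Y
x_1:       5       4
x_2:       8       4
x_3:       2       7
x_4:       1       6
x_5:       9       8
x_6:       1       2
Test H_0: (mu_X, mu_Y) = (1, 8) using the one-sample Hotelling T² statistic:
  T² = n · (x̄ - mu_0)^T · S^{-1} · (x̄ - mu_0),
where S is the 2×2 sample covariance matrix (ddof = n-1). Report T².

Step 1 — sample mean vector:
  mean(X) = (5 + 8 + 2 + 1 + 9 + 1) / 6 = 26/6 = 4.3333
  mean(Y) = (4 + 4 + 7 + 6 + 8 + 2) / 6 = 31/6 = 5.1667
  x̄ = (4.3333, 5.1667),  deviation x̄ - mu_0 = (4.3333, 5.1667) - (1, 8) = (3.3333, -2.8333).

Step 2 — sample covariance matrix, S[i,j] = (1/(n-1)) · Σ_k (x_{k,i} - mean_i) · (x_{k,j} - mean_j), divisor n-1 = 5:
  S[X,X] = ((0.6667)·(0.6667) + (3.6667)·(3.6667) + (-2.3333)·(-2.3333) + (-3.3333)·(-3.3333) + (4.6667)·(4.6667) + (-3.3333)·(-3.3333)) / 5 = 63.3333/5 = 12.6667
  S[X,Y] = ((0.6667)·(-1.1667) + (3.6667)·(-1.1667) + (-2.3333)·(1.8333) + (-3.3333)·(0.8333) + (4.6667)·(2.8333) + (-3.3333)·(-3.1667)) / 5 = 11.6667/5 = 2.3333
  S[Y,Y] = ((-1.1667)·(-1.1667) + (-1.1667)·(-1.1667) + (1.8333)·(1.8333) + (0.8333)·(0.8333) + (2.8333)·(2.8333) + (-3.1667)·(-3.1667)) / 5 = 24.8333/5 = 4.9667
  S = [[12.6667, 2.3333],
 [2.3333, 4.9667]].

Step 3 — invert S. det(S) = 12.6667·4.9667 - (2.3333)² = 57.4667.
  S^{-1} = (1/det) · [[d, -b], [-b, a]] = [[0.0864, -0.0406],
 [-0.0406, 0.2204]].

Step 4 — quadratic form (x̄ - mu_0)^T · S^{-1} · (x̄ - mu_0):
  S^{-1} · (x̄ - mu_0) = (0.4031, -0.7599),
  (x̄ - mu_0)^T · [...] = (3.3333)·(0.4031) + (-2.8333)·(-0.7599) = 3.4967.

Step 5 — scale by n: T² = 6 · 3.4967 = 20.9803.

T² ≈ 20.9803


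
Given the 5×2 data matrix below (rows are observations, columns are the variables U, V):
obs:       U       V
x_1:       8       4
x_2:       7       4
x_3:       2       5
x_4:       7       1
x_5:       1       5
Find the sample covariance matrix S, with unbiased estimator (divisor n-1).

Step 1 — column means:
  mean(U) = (8 + 7 + 2 + 7 + 1) / 5 = 25/5 = 5
  mean(V) = (4 + 4 + 5 + 1 + 5) / 5 = 19/5 = 3.8

Step 2 — sample covariance S[i,j] = (1/(n-1)) · Σ_k (x_{k,i} - mean_i) · (x_{k,j} - mean_j), with n-1 = 4.
  S[U,U] = ((3)·(3) + (2)·(2) + (-3)·(-3) + (2)·(2) + (-4)·(-4)) / 4 = 42/4 = 10.5
  S[U,V] = ((3)·(0.2) + (2)·(0.2) + (-3)·(1.2) + (2)·(-2.8) + (-4)·(1.2)) / 4 = -13/4 = -3.25
  S[V,V] = ((0.2)·(0.2) + (0.2)·(0.2) + (1.2)·(1.2) + (-2.8)·(-2.8) + (1.2)·(1.2)) / 4 = 10.8/4 = 2.7

S is symmetric (S[j,i] = S[i,j]). Assembling:

S = [[10.5, -3.25],
 [-3.25, 2.7]]


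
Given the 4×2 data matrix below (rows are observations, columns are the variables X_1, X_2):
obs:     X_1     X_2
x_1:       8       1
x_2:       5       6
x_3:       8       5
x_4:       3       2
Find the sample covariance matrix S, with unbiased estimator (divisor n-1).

Step 1 — column means:
  mean(X_1) = (8 + 5 + 8 + 3) / 4 = 24/4 = 6
  mean(X_2) = (1 + 6 + 5 + 2) / 4 = 14/4 = 3.5

Step 2 — sample covariance S[i,j] = (1/(n-1)) · Σ_k (x_{k,i} - mean_i) · (x_{k,j} - mean_j), with n-1 = 3.
  S[X_1,X_1] = ((2)·(2) + (-1)·(-1) + (2)·(2) + (-3)·(-3)) / 3 = 18/3 = 6
  S[X_1,X_2] = ((2)·(-2.5) + (-1)·(2.5) + (2)·(1.5) + (-3)·(-1.5)) / 3 = 0/3 = 0
  S[X_2,X_2] = ((-2.5)·(-2.5) + (2.5)·(2.5) + (1.5)·(1.5) + (-1.5)·(-1.5)) / 3 = 17/3 = 5.6667

S is symmetric (S[j,i] = S[i,j]). Assembling:

S = [[6, 0],
 [0, 5.6667]]


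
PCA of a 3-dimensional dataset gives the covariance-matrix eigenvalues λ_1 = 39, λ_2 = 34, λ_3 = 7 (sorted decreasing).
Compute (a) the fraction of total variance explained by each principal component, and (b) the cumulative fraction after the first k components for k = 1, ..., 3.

Step 1 — total variance = trace(Sigma) = Σ λ_i = 39 + 34 + 7 = 80.

Step 2 — fraction explained by component i = λ_i / Σ λ:
  PC1: 39/80 = 0.4875
  PC2: 34/80 = 0.425
  PC3: 7/80 = 0.0875

Step 3 — cumulative fraction after k components = (λ_1 + ... + λ_k) / Σ λ:
  k = 1: 39/80 = 0.4875
  k = 2: (39 + 34)/80 = 73/80 = 0.9125
  k = 3: (39 + 34 + 7)/80 = 80/80 = 1

Summary (fraction, with percent):

explained: PC1 0.4875 (48.75%), PC2 0.425 (42.5%), PC3 0.0875 (8.75%);  cumulative: 0.4875, 0.9125, 1


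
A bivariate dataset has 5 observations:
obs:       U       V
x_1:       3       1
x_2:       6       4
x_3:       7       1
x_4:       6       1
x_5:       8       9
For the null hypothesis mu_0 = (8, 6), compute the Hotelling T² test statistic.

Step 1 — sample mean vector:
  mean(U) = (3 + 6 + 7 + 6 + 8) / 5 = 30/5 = 6
  mean(V) = (1 + 4 + 1 + 1 + 9) / 5 = 16/5 = 3.2
  x̄ = (6, 3.2),  deviation x̄ - mu_0 = (6, 3.2) - (8, 6) = (-2, -2.8).

Step 2 — sample covariance matrix, S[i,j] = (1/(n-1)) · Σ_k (x_{k,i} - mean_i) · (x_{k,j} - mean_j), divisor n-1 = 4:
  S[U,U] = ((-3)·(-3) + (0)·(0) + (1)·(1) + (0)·(0) + (2)·(2)) / 4 = 14/4 = 3.5
  S[U,V] = ((-3)·(-2.2) + (0)·(0.8) + (1)·(-2.2) + (0)·(-2.2) + (2)·(5.8)) / 4 = 16/4 = 4
  S[V,V] = ((-2.2)·(-2.2) + (0.8)·(0.8) + (-2.2)·(-2.2) + (-2.2)·(-2.2) + (5.8)·(5.8)) / 4 = 48.8/4 = 12.2
  S = [[3.5, 4],
 [4, 12.2]].

Step 3 — invert S. det(S) = 3.5·12.2 - (4)² = 26.7.
  S^{-1} = (1/det) · [[d, -b], [-b, a]] = [[0.4569, -0.1498],
 [-0.1498, 0.1311]].

Step 4 — quadratic form (x̄ - mu_0)^T · S^{-1} · (x̄ - mu_0):
  S^{-1} · (x̄ - mu_0) = (-0.4944, -0.0674),
  (x̄ - mu_0)^T · [...] = (-2)·(-0.4944) + (-2.8)·(-0.0674) = 1.1775.

Step 5 — scale by n: T² = 5 · 1.1775 = 5.8876.

T² ≈ 5.8876


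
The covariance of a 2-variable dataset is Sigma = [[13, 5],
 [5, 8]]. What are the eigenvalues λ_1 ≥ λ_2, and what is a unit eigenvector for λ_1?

Step 1 — characteristic polynomial of 2×2 Sigma:
  det(Sigma - λI) = λ² - trace · λ + det = 0.
  trace = 13 + 8 = 21, det = 13·8 - (5)² = 79.
Step 2 — discriminant:
  Δ = trace² - 4·det = 441 - 316 = 125.
Step 3 — eigenvalues:
  λ = (trace ± √Δ)/2 = (21 ± 11.1803)/2,
  λ_1 = 16.0902,  λ_2 = 4.9098.

Step 4 — unit eigenvector for λ_1: solve (Sigma - λ_1 I)v = 0. First row:
  (13 - 16.0902)·v_x + (5)·v_y = 0, i.e. (-3.0902)·v_x + (5)·v_y = 0,
  so v ∝ (b, λ_1 - a) = (5, 3.0902) = u.
  ||u|| = √((5)² + (3.0902)²) = √(34.5492) ≈ 5.8779,
  v_1 = u/||u|| ≈ (0.8507, 0.5257) (||v_1|| = 1).

λ_1 = 16.0902,  λ_2 = 4.9098;  v_1 ≈ (0.8507, 0.5257)


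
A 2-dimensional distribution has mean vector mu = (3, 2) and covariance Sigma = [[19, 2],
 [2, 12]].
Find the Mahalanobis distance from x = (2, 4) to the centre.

Step 1 — centre the observation: (x - mu) = (-1, 2).

Step 2 — invert Sigma. det(Sigma) = 19·12 - (2)² = 224.
  Sigma^{-1} = (1/det) · [[d, -b], [-b, a]] = [[0.0536, -0.0089],
 [-0.0089, 0.0848]].

Step 3 — form the quadratic (x - mu)^T · Sigma^{-1} · (x - mu):
  Sigma^{-1} · (x - mu) = (-0.0714, 0.1786).
  (x - mu)^T · [Sigma^{-1} · (x - mu)] = (-1)·(-0.0714) + (2)·(0.1786) = 0.4286.

Step 4 — take square root: d = √(0.4286) ≈ 0.6547.

d(x, mu) = √(0.4286) ≈ 0.6547


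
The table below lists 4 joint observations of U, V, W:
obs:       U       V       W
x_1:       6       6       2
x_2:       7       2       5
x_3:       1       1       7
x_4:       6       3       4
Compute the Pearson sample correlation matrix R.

Step 1 — column means:
  mean(U) = (6 + 7 + 1 + 6) / 4 = 20/4 = 5
  mean(V) = (6 + 2 + 1 + 3) / 4 = 12/4 = 3
  mean(W) = (2 + 5 + 7 + 4) / 4 = 18/4 = 4.5

Step 2 — sample variances and covariances s[i,j] = (1/(n-1)) · Σ_k (x_{k,i} - mean_i) · (x_{k,j} - mean_j), with n-1 = 3:
  s[U,U] = ((1)·(1) + (2)·(2) + (-4)·(-4) + (1)·(1)) / 3 = 22/3 = 7.3333
  s[U,V] = ((1)·(3) + (2)·(-1) + (-4)·(-2) + (1)·(0)) / 3 = 9/3 = 3
  s[U,W] = ((1)·(-2.5) + (2)·(0.5) + (-4)·(2.5) + (1)·(-0.5)) / 3 = -12/3 = -4
  s[V,V] = ((3)·(3) + (-1)·(-1) + (-2)·(-2) + (0)·(0)) / 3 = 14/3 = 4.6667
  s[V,W] = ((3)·(-2.5) + (-1)·(0.5) + (-2)·(2.5) + (0)·(-0.5)) / 3 = -13/3 = -4.3333
  s[W,W] = ((-2.5)·(-2.5) + (0.5)·(0.5) + (2.5)·(2.5) + (-0.5)·(-0.5)) / 3 = 13/3 = 4.3333
  Sample standard deviations s_i = √(s[i,i]):
  s(U) = √(7.3333) = 2.708
  s(V) = √(4.6667) = 2.1602
  s(W) = √(4.3333) = 2.0817

Step 3 — r_{ij} = s_{ij} / (s_i · s_j):
  r[U,U] = 1 (diagonal).
  r[U,V] = 3 / (2.708 · 2.1602) = 3 / 5.85 = 0.5128
  r[U,W] = -4 / (2.708 · 2.0817) = -4 / 5.6372 = -0.7096
  r[V,V] = 1 (diagonal).
  r[V,W] = -4.3333 / (2.1602 · 2.0817) = -4.3333 / 4.4969 = -0.9636
  r[W,W] = 1 (diagonal).

R is symmetric with unit diagonal. Assembling:

R = [[1, 0.5128, -0.7096],
 [0.5128, 1, -0.9636],
 [-0.7096, -0.9636, 1]]


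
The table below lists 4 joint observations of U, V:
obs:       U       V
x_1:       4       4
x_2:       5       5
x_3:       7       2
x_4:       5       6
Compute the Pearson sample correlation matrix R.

Step 1 — column means:
  mean(U) = (4 + 5 + 7 + 5) / 4 = 21/4 = 5.25
  mean(V) = (4 + 5 + 2 + 6) / 4 = 17/4 = 4.25

Step 2 — sample variances and covariances s[i,j] = (1/(n-1)) · Σ_k (x_{k,i} - mean_i) · (x_{k,j} - mean_j), with n-1 = 3:
  s[U,U] = ((-1.25)·(-1.25) + (-0.25)·(-0.25) + (1.75)·(1.75) + (-0.25)·(-0.25)) / 3 = 4.75/3 = 1.5833
  s[U,V] = ((-1.25)·(-0.25) + (-0.25)·(0.75) + (1.75)·(-2.25) + (-0.25)·(1.75)) / 3 = -4.25/3 = -1.4167
  s[V,V] = ((-0.25)·(-0.25) + (0.75)·(0.75) + (-2.25)·(-2.25) + (1.75)·(1.75)) / 3 = 8.75/3 = 2.9167
  Sample standard deviations s_i = √(s[i,i]):
  s(U) = √(1.5833) = 1.2583
  s(V) = √(2.9167) = 1.7078

Step 3 — r_{ij} = s_{ij} / (s_i · s_j):
  r[U,U] = 1 (diagonal).
  r[U,V] = -1.4167 / (1.2583 · 1.7078) = -1.4167 / 2.149 = -0.6592
  r[V,V] = 1 (diagonal).

R is symmetric with unit diagonal. Assembling:

R = [[1, -0.6592],
 [-0.6592, 1]]


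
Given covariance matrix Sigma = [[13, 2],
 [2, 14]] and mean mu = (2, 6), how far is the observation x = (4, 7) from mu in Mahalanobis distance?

Step 1 — centre the observation: (x - mu) = (2, 1).

Step 2 — invert Sigma. det(Sigma) = 13·14 - (2)² = 178.
  Sigma^{-1} = (1/det) · [[d, -b], [-b, a]] = [[0.0787, -0.0112],
 [-0.0112, 0.073]].

Step 3 — form the quadratic (x - mu)^T · Sigma^{-1} · (x - mu):
  Sigma^{-1} · (x - mu) = (0.1461, 0.0506).
  (x - mu)^T · [Sigma^{-1} · (x - mu)] = (2)·(0.1461) + (1)·(0.0506) = 0.3427.

Step 4 — take square root: d = √(0.3427) ≈ 0.5854.

d(x, mu) = √(0.3427) ≈ 0.5854


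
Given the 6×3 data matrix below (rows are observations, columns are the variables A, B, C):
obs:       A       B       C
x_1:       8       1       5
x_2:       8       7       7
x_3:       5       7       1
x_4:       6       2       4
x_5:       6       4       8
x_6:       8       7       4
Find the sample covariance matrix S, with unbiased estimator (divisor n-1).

Step 1 — column means:
  mean(A) = (8 + 8 + 5 + 6 + 6 + 8) / 6 = 41/6 = 6.8333
  mean(B) = (1 + 7 + 7 + 2 + 4 + 7) / 6 = 28/6 = 4.6667
  mean(C) = (5 + 7 + 1 + 4 + 8 + 4) / 6 = 29/6 = 4.8333

Step 2 — sample covariance S[i,j] = (1/(n-1)) · Σ_k (x_{k,i} - mean_i) · (x_{k,j} - mean_j), with n-1 = 5.
  S[A,A] = ((1.1667)·(1.1667) + (1.1667)·(1.1667) + (-1.8333)·(-1.8333) + (-0.8333)·(-0.8333) + (-0.8333)·(-0.8333) + (1.1667)·(1.1667)) / 5 = 8.8333/5 = 1.7667
  S[A,B] = ((1.1667)·(-3.6667) + (1.1667)·(2.3333) + (-1.8333)·(2.3333) + (-0.8333)·(-2.6667) + (-0.8333)·(-0.6667) + (1.1667)·(2.3333)) / 5 = -0.3333/5 = -0.0667
  S[A,C] = ((1.1667)·(0.1667) + (1.1667)·(2.1667) + (-1.8333)·(-3.8333) + (-0.8333)·(-0.8333) + (-0.8333)·(3.1667) + (1.1667)·(-0.8333)) / 5 = 6.8333/5 = 1.3667
  S[B,B] = ((-3.6667)·(-3.6667) + (2.3333)·(2.3333) + (2.3333)·(2.3333) + (-2.6667)·(-2.6667) + (-0.6667)·(-0.6667) + (2.3333)·(2.3333)) / 5 = 37.3333/5 = 7.4667
  S[B,C] = ((-3.6667)·(0.1667) + (2.3333)·(2.1667) + (2.3333)·(-3.8333) + (-2.6667)·(-0.8333) + (-0.6667)·(3.1667) + (2.3333)·(-0.8333)) / 5 = -6.3333/5 = -1.2667
  S[C,C] = ((0.1667)·(0.1667) + (2.1667)·(2.1667) + (-3.8333)·(-3.8333) + (-0.8333)·(-0.8333) + (3.1667)·(3.1667) + (-0.8333)·(-0.8333)) / 5 = 30.8333/5 = 6.1667

S is symmetric (S[j,i] = S[i,j]). Assembling:

S = [[1.7667, -0.0667, 1.3667],
 [-0.0667, 7.4667, -1.2667],
 [1.3667, -1.2667, 6.1667]]


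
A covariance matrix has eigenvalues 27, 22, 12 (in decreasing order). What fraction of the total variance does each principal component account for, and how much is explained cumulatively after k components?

Step 1 — total variance = trace(Sigma) = Σ λ_i = 27 + 22 + 12 = 61.

Step 2 — fraction explained by component i = λ_i / Σ λ:
  PC1: 27/61 = 0.4426
  PC2: 22/61 = 0.3607
  PC3: 12/61 = 0.1967

Step 3 — cumulative fraction after k components = (λ_1 + ... + λ_k) / Σ λ:
  k = 1: 27/61 = 0.4426
  k = 2: (27 + 22)/61 = 49/61 = 0.8033
  k = 3: (27 + 22 + 12)/61 = 61/61 = 1

Summary (fraction, with percent):

explained: PC1 0.4426 (44.26%), PC2 0.3607 (36.07%), PC3 0.1967 (19.67%);  cumulative: 0.4426, 0.8033, 1


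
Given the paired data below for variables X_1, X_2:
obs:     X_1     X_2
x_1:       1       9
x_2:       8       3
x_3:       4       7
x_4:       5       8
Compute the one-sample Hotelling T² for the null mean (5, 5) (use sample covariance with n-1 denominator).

Step 1 — sample mean vector:
  mean(X_1) = (1 + 8 + 4 + 5) / 4 = 18/4 = 4.5
  mean(X_2) = (9 + 3 + 7 + 8) / 4 = 27/4 = 6.75
  x̄ = (4.5, 6.75),  deviation x̄ - mu_0 = (4.5, 6.75) - (5, 5) = (-0.5, 1.75).

Step 2 — sample covariance matrix, S[i,j] = (1/(n-1)) · Σ_k (x_{k,i} - mean_i) · (x_{k,j} - mean_j), divisor n-1 = 3:
  S[X_1,X_1] = ((-3.5)·(-3.5) + (3.5)·(3.5) + (-0.5)·(-0.5) + (0.5)·(0.5)) / 3 = 25/3 = 8.3333
  S[X_1,X_2] = ((-3.5)·(2.25) + (3.5)·(-3.75) + (-0.5)·(0.25) + (0.5)·(1.25)) / 3 = -20.5/3 = -6.8333
  S[X_2,X_2] = ((2.25)·(2.25) + (-3.75)·(-3.75) + (0.25)·(0.25) + (1.25)·(1.25)) / 3 = 20.75/3 = 6.9167
  S = [[8.3333, -6.8333],
 [-6.8333, 6.9167]].

Step 3 — invert S. det(S) = 8.3333·6.9167 - (-6.8333)² = 10.9444.
  S^{-1} = (1/det) · [[d, -b], [-b, a]] = [[0.632, 0.6244],
 [0.6244, 0.7614]].

Step 4 — quadratic form (x̄ - mu_0)^T · S^{-1} · (x̄ - mu_0):
  S^{-1} · (x̄ - mu_0) = (0.7766, 1.0203),
  (x̄ - mu_0)^T · [...] = (-0.5)·(0.7766) + (1.75)·(1.0203) = 1.3972.

Step 5 — scale by n: T² = 4 · 1.3972 = 5.5888.

T² ≈ 5.5888


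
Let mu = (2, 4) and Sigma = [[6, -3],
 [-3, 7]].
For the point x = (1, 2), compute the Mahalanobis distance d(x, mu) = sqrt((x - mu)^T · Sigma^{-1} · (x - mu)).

Step 1 — centre the observation: (x - mu) = (-1, -2).

Step 2 — invert Sigma. det(Sigma) = 6·7 - (-3)² = 33.
  Sigma^{-1} = (1/det) · [[d, -b], [-b, a]] = [[0.2121, 0.0909],
 [0.0909, 0.1818]].

Step 3 — form the quadratic (x - mu)^T · Sigma^{-1} · (x - mu):
  Sigma^{-1} · (x - mu) = (-0.3939, -0.4545).
  (x - mu)^T · [Sigma^{-1} · (x - mu)] = (-1)·(-0.3939) + (-2)·(-0.4545) = 1.303.

Step 4 — take square root: d = √(1.303) ≈ 1.1415.

d(x, mu) = √(1.303) ≈ 1.1415


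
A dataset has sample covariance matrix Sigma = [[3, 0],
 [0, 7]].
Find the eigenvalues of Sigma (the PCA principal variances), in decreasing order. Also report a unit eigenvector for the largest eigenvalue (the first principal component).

Step 1 — characteristic polynomial of 2×2 Sigma:
  det(Sigma - λI) = λ² - trace · λ + det = 0.
  trace = 3 + 7 = 10, det = 3·7 - (0)² = 21.
Step 2 — discriminant:
  Δ = trace² - 4·det = 100 - 84 = 16.
Step 3 — eigenvalues:
  λ = (trace ± √Δ)/2 = (10 ± 4)/2,
  λ_1 = 7,  λ_2 = 3.

Step 4 — unit eigenvector for λ_1: Sigma is diagonal, so its eigenvectors are the coordinate axes. λ_1 = 7 is the diagonal entry on the second coordinate axis, hence
  v_1 = (0, 1) (||v_1|| = 1).

λ_1 = 7,  λ_2 = 3;  v_1 ≈ (0, 1)


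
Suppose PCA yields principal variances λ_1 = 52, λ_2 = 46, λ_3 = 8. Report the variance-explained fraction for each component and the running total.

Step 1 — total variance = trace(Sigma) = Σ λ_i = 52 + 46 + 8 = 106.

Step 2 — fraction explained by component i = λ_i / Σ λ:
  PC1: 52/106 = 0.4906
  PC2: 46/106 = 0.434
  PC3: 8/106 = 0.0755

Step 3 — cumulative fraction after k components = (λ_1 + ... + λ_k) / Σ λ:
  k = 1: 52/106 = 0.4906
  k = 2: (52 + 46)/106 = 98/106 = 0.9245
  k = 3: (52 + 46 + 8)/106 = 106/106 = 1

Summary (fraction, with percent):

explained: PC1 0.4906 (49.06%), PC2 0.434 (43.4%), PC3 0.0755 (7.55%);  cumulative: 0.4906, 0.9245, 1


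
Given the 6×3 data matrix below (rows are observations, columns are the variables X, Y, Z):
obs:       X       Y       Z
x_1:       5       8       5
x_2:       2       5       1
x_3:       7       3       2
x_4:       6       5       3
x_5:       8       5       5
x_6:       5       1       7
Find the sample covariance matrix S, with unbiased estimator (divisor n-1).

Step 1 — column means:
  mean(X) = (5 + 2 + 7 + 6 + 8 + 5) / 6 = 33/6 = 5.5
  mean(Y) = (8 + 5 + 3 + 5 + 5 + 1) / 6 = 27/6 = 4.5
  mean(Z) = (5 + 1 + 2 + 3 + 5 + 7) / 6 = 23/6 = 3.8333

Step 2 — sample covariance S[i,j] = (1/(n-1)) · Σ_k (x_{k,i} - mean_i) · (x_{k,j} - mean_j), with n-1 = 5.
  S[X,X] = ((-0.5)·(-0.5) + (-3.5)·(-3.5) + (1.5)·(1.5) + (0.5)·(0.5) + (2.5)·(2.5) + (-0.5)·(-0.5)) / 5 = 21.5/5 = 4.3
  S[X,Y] = ((-0.5)·(3.5) + (-3.5)·(0.5) + (1.5)·(-1.5) + (0.5)·(0.5) + (2.5)·(0.5) + (-0.5)·(-3.5)) / 5 = -2.5/5 = -0.5
  S[X,Z] = ((-0.5)·(1.1667) + (-3.5)·(-2.8333) + (1.5)·(-1.8333) + (0.5)·(-0.8333) + (2.5)·(1.1667) + (-0.5)·(3.1667)) / 5 = 7.5/5 = 1.5
  S[Y,Y] = ((3.5)·(3.5) + (0.5)·(0.5) + (-1.5)·(-1.5) + (0.5)·(0.5) + (0.5)·(0.5) + (-3.5)·(-3.5)) / 5 = 27.5/5 = 5.5
  S[Y,Z] = ((3.5)·(1.1667) + (0.5)·(-2.8333) + (-1.5)·(-1.8333) + (0.5)·(-0.8333) + (0.5)·(1.1667) + (-3.5)·(3.1667)) / 5 = -5.5/5 = -1.1
  S[Z,Z] = ((1.1667)·(1.1667) + (-2.8333)·(-2.8333) + (-1.8333)·(-1.8333) + (-0.8333)·(-0.8333) + (1.1667)·(1.1667) + (3.1667)·(3.1667)) / 5 = 24.8333/5 = 4.9667

S is symmetric (S[j,i] = S[i,j]). Assembling:

S = [[4.3, -0.5, 1.5],
 [-0.5, 5.5, -1.1],
 [1.5, -1.1, 4.9667]]
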